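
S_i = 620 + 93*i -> [620, 713, 806, 899, 992]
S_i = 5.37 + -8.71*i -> [5.37, -3.34, -12.05, -20.76, -29.47]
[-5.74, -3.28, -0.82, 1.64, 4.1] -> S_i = -5.74 + 2.46*i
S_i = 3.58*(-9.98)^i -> [3.58, -35.73, 356.57, -3558.56, 35514.46]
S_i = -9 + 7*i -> [-9, -2, 5, 12, 19]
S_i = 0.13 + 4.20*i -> [0.13, 4.33, 8.53, 12.73, 16.93]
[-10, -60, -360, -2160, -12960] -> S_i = -10*6^i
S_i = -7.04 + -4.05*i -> [-7.04, -11.09, -15.14, -19.19, -23.24]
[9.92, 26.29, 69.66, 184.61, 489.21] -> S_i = 9.92*2.65^i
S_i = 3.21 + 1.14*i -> [3.21, 4.35, 5.49, 6.63, 7.77]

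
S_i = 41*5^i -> [41, 205, 1025, 5125, 25625]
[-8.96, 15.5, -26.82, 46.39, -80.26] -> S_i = -8.96*(-1.73)^i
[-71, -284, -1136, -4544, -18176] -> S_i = -71*4^i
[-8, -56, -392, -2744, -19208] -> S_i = -8*7^i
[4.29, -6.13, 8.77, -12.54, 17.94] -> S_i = 4.29*(-1.43)^i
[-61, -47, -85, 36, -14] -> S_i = Random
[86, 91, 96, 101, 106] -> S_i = 86 + 5*i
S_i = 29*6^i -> [29, 174, 1044, 6264, 37584]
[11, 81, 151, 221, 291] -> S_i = 11 + 70*i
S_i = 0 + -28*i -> [0, -28, -56, -84, -112]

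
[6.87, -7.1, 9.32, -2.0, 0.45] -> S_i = Random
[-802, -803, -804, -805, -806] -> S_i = -802 + -1*i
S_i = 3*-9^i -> [3, -27, 243, -2187, 19683]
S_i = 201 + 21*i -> [201, 222, 243, 264, 285]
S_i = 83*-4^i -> [83, -332, 1328, -5312, 21248]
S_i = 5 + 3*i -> [5, 8, 11, 14, 17]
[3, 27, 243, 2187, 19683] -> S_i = 3*9^i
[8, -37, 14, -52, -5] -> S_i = Random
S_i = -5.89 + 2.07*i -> [-5.89, -3.82, -1.75, 0.32, 2.39]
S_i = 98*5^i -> [98, 490, 2450, 12250, 61250]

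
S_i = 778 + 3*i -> [778, 781, 784, 787, 790]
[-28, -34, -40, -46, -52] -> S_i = -28 + -6*i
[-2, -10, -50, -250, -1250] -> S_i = -2*5^i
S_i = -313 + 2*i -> [-313, -311, -309, -307, -305]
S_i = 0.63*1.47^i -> [0.63, 0.93, 1.36, 2.0, 2.94]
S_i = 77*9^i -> [77, 693, 6237, 56133, 505197]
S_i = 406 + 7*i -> [406, 413, 420, 427, 434]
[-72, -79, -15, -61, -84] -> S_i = Random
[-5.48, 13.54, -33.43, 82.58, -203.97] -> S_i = -5.48*(-2.47)^i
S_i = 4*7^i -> [4, 28, 196, 1372, 9604]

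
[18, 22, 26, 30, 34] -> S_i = 18 + 4*i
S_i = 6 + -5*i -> [6, 1, -4, -9, -14]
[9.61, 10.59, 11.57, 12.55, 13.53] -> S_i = 9.61 + 0.98*i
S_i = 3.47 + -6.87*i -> [3.47, -3.4, -10.27, -17.14, -24.01]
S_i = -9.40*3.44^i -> [-9.4, -32.34, -111.24, -382.65, -1316.32]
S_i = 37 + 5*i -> [37, 42, 47, 52, 57]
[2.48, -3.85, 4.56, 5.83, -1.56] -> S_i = Random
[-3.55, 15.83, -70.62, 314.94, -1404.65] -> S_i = -3.55*(-4.46)^i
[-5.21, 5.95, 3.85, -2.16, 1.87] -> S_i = Random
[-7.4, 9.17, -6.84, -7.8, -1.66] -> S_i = Random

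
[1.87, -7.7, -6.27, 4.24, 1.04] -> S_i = Random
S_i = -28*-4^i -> [-28, 112, -448, 1792, -7168]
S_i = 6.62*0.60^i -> [6.62, 3.97, 2.38, 1.43, 0.86]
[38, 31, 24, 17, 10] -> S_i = 38 + -7*i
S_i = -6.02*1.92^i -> [-6.02, -11.56, -22.19, -42.61, -81.81]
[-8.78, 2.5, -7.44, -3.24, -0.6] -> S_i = Random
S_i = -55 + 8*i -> [-55, -47, -39, -31, -23]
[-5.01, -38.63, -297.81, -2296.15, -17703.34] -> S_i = -5.01*7.71^i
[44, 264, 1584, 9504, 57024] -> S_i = 44*6^i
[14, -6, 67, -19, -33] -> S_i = Random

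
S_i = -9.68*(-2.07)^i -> [-9.68, 20.04, -41.48, 85.86, -177.73]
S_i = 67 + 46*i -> [67, 113, 159, 205, 251]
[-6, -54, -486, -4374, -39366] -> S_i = -6*9^i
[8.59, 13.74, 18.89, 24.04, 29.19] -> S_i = 8.59 + 5.15*i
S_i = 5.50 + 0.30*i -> [5.5, 5.8, 6.1, 6.4, 6.7]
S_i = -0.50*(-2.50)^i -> [-0.5, 1.25, -3.12, 7.81, -19.53]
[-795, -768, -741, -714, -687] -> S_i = -795 + 27*i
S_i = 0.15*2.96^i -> [0.15, 0.44, 1.31, 3.89, 11.51]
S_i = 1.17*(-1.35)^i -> [1.17, -1.58, 2.13, -2.88, 3.89]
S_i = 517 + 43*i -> [517, 560, 603, 646, 689]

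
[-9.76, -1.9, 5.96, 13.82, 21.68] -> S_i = -9.76 + 7.86*i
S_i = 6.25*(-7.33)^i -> [6.25, -45.81, 335.81, -2461.46, 18042.47]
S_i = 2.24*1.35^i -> [2.24, 3.02, 4.08, 5.51, 7.44]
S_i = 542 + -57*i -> [542, 485, 428, 371, 314]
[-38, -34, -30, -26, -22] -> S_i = -38 + 4*i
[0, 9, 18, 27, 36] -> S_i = 0 + 9*i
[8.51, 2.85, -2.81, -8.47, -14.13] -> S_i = 8.51 + -5.66*i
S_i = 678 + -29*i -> [678, 649, 620, 591, 562]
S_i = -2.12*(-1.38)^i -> [-2.12, 2.93, -4.04, 5.57, -7.69]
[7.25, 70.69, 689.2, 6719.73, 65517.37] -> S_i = 7.25*9.75^i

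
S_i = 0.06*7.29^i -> [0.06, 0.44, 3.19, 23.25, 169.46]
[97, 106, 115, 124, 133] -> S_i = 97 + 9*i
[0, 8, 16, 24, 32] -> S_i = 0 + 8*i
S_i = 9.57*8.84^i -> [9.57, 84.6, 747.85, 6611.02, 58441.45]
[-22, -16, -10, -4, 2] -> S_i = -22 + 6*i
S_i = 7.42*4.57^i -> [7.42, 33.91, 154.97, 708.19, 3236.45]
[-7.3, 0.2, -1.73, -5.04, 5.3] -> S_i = Random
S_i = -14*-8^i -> [-14, 112, -896, 7168, -57344]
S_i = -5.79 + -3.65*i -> [-5.79, -9.44, -13.09, -16.74, -20.39]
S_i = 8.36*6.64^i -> [8.36, 55.51, 368.59, 2447.43, 16250.94]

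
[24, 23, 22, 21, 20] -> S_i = 24 + -1*i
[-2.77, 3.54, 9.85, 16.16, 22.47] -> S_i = -2.77 + 6.31*i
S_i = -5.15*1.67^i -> [-5.15, -8.6, -14.36, -23.99, -40.06]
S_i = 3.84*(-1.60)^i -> [3.84, -6.14, 9.83, -15.73, 25.17]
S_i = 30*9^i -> [30, 270, 2430, 21870, 196830]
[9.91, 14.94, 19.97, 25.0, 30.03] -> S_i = 9.91 + 5.03*i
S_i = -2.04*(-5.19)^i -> [-2.04, 10.59, -54.95, 285.19, -1480.13]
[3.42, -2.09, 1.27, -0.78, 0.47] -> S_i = 3.42*(-0.61)^i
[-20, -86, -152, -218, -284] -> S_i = -20 + -66*i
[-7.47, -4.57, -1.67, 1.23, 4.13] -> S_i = -7.47 + 2.90*i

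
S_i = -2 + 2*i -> [-2, 0, 2, 4, 6]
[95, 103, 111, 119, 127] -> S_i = 95 + 8*i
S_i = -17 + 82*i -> [-17, 65, 147, 229, 311]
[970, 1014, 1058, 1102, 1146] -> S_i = 970 + 44*i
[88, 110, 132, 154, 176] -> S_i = 88 + 22*i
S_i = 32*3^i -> [32, 96, 288, 864, 2592]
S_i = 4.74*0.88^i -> [4.74, 4.17, 3.67, 3.23, 2.84]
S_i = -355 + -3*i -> [-355, -358, -361, -364, -367]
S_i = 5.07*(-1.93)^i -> [5.07, -9.79, 18.89, -36.45, 70.35]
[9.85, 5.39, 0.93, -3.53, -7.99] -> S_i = 9.85 + -4.46*i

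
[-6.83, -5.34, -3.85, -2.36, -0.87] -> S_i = -6.83 + 1.49*i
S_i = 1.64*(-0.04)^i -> [1.64, -0.07, 0.0, -0.0, 0.0]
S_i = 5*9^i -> [5, 45, 405, 3645, 32805]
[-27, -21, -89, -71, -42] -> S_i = Random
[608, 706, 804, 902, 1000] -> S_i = 608 + 98*i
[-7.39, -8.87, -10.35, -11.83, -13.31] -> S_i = -7.39 + -1.48*i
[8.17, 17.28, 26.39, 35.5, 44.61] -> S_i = 8.17 + 9.11*i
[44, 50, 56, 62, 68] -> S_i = 44 + 6*i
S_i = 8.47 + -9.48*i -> [8.47, -1.01, -10.49, -19.97, -29.45]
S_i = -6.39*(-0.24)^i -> [-6.39, 1.53, -0.37, 0.09, -0.02]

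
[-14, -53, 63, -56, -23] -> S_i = Random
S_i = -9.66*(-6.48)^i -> [-9.66, 62.6, -405.63, 2628.46, -17032.45]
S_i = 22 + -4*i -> [22, 18, 14, 10, 6]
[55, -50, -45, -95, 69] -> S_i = Random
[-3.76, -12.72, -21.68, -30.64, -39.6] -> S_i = -3.76 + -8.96*i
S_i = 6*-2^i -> [6, -12, 24, -48, 96]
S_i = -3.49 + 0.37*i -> [-3.49, -3.12, -2.75, -2.38, -2.01]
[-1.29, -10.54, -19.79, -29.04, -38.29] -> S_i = -1.29 + -9.25*i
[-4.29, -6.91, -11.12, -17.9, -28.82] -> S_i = -4.29*1.61^i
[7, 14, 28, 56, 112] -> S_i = 7*2^i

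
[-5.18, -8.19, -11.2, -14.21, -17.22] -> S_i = -5.18 + -3.01*i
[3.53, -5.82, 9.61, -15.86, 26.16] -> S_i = 3.53*(-1.65)^i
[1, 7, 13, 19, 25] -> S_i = 1 + 6*i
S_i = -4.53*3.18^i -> [-4.53, -14.41, -45.81, -145.67, -463.24]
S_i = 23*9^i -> [23, 207, 1863, 16767, 150903]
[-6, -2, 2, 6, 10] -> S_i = -6 + 4*i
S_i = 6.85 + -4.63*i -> [6.85, 2.22, -2.41, -7.04, -11.67]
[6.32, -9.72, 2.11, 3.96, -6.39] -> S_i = Random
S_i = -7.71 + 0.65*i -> [-7.71, -7.06, -6.41, -5.76, -5.11]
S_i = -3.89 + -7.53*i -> [-3.89, -11.42, -18.95, -26.48, -34.01]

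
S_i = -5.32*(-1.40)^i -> [-5.32, 7.45, -10.43, 14.6, -20.44]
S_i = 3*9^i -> [3, 27, 243, 2187, 19683]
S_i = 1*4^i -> [1, 4, 16, 64, 256]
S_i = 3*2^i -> [3, 6, 12, 24, 48]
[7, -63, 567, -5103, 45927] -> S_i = 7*-9^i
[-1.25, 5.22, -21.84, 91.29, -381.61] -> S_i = -1.25*(-4.18)^i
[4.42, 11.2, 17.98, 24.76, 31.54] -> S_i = 4.42 + 6.78*i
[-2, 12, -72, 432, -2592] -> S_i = -2*-6^i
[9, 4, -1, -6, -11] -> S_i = 9 + -5*i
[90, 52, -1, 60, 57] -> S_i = Random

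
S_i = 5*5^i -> [5, 25, 125, 625, 3125]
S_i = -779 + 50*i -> [-779, -729, -679, -629, -579]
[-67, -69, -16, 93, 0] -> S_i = Random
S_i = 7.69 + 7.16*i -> [7.69, 14.85, 22.01, 29.17, 36.33]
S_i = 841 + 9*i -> [841, 850, 859, 868, 877]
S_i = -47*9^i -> [-47, -423, -3807, -34263, -308367]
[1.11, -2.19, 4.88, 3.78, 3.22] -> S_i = Random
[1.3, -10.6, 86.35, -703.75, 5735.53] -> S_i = 1.30*(-8.15)^i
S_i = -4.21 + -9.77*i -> [-4.21, -13.98, -23.75, -33.52, -43.29]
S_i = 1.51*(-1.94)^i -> [1.51, -2.93, 5.68, -11.03, 21.39]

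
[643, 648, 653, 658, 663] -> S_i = 643 + 5*i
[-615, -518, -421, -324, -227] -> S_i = -615 + 97*i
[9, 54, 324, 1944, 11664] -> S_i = 9*6^i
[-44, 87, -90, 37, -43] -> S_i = Random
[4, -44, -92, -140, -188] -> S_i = 4 + -48*i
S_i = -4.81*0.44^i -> [-4.81, -2.12, -0.93, -0.41, -0.18]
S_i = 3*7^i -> [3, 21, 147, 1029, 7203]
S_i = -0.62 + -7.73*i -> [-0.62, -8.35, -16.08, -23.81, -31.54]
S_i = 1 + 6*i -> [1, 7, 13, 19, 25]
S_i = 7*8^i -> [7, 56, 448, 3584, 28672]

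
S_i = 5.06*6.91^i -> [5.06, 34.96, 241.61, 1669.49, 11536.2]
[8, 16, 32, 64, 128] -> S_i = 8*2^i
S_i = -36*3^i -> [-36, -108, -324, -972, -2916]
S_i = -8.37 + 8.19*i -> [-8.37, -0.18, 8.01, 16.2, 24.39]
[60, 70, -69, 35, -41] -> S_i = Random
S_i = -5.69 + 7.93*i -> [-5.69, 2.24, 10.17, 18.1, 26.03]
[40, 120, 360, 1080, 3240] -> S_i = 40*3^i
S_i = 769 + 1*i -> [769, 770, 771, 772, 773]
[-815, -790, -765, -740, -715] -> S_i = -815 + 25*i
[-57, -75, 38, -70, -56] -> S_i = Random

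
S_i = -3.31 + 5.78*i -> [-3.31, 2.47, 8.25, 14.03, 19.81]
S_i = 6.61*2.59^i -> [6.61, 17.12, 44.34, 114.84, 297.44]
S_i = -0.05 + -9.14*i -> [-0.05, -9.19, -18.33, -27.47, -36.61]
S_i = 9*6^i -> [9, 54, 324, 1944, 11664]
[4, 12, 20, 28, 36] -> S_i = 4 + 8*i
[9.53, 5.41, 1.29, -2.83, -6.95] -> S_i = 9.53 + -4.12*i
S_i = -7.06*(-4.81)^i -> [-7.06, 33.96, -163.34, 785.67, -3779.07]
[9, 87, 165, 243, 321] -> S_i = 9 + 78*i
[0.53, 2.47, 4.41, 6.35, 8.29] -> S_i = 0.53 + 1.94*i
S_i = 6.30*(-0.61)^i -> [6.3, -3.84, 2.34, -1.43, 0.87]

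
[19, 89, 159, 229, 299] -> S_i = 19 + 70*i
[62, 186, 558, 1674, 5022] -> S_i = 62*3^i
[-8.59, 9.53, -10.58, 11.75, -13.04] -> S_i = -8.59*(-1.11)^i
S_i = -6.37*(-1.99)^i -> [-6.37, 12.68, -25.23, 50.2, -99.9]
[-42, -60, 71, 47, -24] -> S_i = Random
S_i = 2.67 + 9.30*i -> [2.67, 11.97, 21.27, 30.57, 39.87]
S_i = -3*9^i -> [-3, -27, -243, -2187, -19683]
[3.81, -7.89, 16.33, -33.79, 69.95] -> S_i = 3.81*(-2.07)^i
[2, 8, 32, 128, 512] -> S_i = 2*4^i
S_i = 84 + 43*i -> [84, 127, 170, 213, 256]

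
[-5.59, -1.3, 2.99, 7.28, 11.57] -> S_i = -5.59 + 4.29*i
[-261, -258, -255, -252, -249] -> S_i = -261 + 3*i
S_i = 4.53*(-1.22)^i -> [4.53, -5.53, 6.74, -8.23, 10.04]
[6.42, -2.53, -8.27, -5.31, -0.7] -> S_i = Random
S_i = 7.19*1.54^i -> [7.19, 11.07, 17.05, 26.26, 40.44]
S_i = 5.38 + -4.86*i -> [5.38, 0.52, -4.34, -9.2, -14.06]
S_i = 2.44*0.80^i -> [2.44, 1.95, 1.56, 1.25, 1.0]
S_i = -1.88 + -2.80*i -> [-1.88, -4.68, -7.48, -10.28, -13.08]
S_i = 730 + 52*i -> [730, 782, 834, 886, 938]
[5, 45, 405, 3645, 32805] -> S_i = 5*9^i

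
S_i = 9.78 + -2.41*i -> [9.78, 7.37, 4.96, 2.55, 0.14]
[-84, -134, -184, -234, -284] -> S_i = -84 + -50*i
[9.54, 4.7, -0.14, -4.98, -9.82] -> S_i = 9.54 + -4.84*i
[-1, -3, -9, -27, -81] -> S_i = -1*3^i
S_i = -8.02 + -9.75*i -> [-8.02, -17.77, -27.52, -37.27, -47.02]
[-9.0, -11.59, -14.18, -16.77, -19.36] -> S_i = -9.00 + -2.59*i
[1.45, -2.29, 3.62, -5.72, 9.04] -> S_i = 1.45*(-1.58)^i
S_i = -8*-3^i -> [-8, 24, -72, 216, -648]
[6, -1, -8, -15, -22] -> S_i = 6 + -7*i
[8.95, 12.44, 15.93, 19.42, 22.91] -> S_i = 8.95 + 3.49*i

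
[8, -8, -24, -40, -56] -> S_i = 8 + -16*i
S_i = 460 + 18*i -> [460, 478, 496, 514, 532]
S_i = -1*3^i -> [-1, -3, -9, -27, -81]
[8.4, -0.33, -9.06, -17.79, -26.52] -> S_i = 8.40 + -8.73*i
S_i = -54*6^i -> [-54, -324, -1944, -11664, -69984]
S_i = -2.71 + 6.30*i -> [-2.71, 3.59, 9.89, 16.19, 22.49]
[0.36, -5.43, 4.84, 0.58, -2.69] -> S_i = Random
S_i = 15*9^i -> [15, 135, 1215, 10935, 98415]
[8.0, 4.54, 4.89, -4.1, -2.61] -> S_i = Random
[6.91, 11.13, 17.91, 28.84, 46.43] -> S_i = 6.91*1.61^i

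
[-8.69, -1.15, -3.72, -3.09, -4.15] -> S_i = Random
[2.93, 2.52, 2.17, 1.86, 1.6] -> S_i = 2.93*0.86^i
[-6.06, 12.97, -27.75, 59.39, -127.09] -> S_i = -6.06*(-2.14)^i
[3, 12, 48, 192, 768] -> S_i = 3*4^i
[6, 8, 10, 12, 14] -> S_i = 6 + 2*i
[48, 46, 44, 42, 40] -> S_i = 48 + -2*i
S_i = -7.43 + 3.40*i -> [-7.43, -4.03, -0.63, 2.77, 6.17]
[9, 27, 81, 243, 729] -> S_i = 9*3^i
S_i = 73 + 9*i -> [73, 82, 91, 100, 109]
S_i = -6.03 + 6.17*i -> [-6.03, 0.14, 6.31, 12.48, 18.65]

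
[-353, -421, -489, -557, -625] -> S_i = -353 + -68*i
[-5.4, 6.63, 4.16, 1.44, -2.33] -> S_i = Random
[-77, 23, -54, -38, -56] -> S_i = Random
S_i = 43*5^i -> [43, 215, 1075, 5375, 26875]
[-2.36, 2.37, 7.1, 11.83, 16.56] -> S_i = -2.36 + 4.73*i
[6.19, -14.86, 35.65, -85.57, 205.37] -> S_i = 6.19*(-2.40)^i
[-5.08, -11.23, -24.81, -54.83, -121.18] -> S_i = -5.08*2.21^i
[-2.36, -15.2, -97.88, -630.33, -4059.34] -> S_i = -2.36*6.44^i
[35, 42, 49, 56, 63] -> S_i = 35 + 7*i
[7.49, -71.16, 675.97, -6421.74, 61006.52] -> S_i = 7.49*(-9.50)^i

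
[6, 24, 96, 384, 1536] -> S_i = 6*4^i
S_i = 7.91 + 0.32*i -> [7.91, 8.23, 8.55, 8.87, 9.19]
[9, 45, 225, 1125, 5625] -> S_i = 9*5^i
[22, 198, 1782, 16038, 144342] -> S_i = 22*9^i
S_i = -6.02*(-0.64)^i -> [-6.02, 3.85, -2.47, 1.58, -1.01]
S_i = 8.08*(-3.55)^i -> [8.08, -28.68, 101.83, -361.49, 1283.29]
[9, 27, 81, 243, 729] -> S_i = 9*3^i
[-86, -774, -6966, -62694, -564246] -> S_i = -86*9^i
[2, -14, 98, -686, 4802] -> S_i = 2*-7^i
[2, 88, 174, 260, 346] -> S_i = 2 + 86*i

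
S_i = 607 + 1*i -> [607, 608, 609, 610, 611]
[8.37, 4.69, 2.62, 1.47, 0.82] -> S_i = 8.37*0.56^i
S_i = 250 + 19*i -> [250, 269, 288, 307, 326]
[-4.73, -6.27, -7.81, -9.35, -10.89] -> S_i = -4.73 + -1.54*i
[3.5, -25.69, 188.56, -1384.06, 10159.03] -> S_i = 3.50*(-7.34)^i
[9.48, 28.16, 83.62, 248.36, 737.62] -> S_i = 9.48*2.97^i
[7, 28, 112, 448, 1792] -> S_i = 7*4^i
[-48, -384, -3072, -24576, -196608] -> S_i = -48*8^i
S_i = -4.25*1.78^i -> [-4.25, -7.56, -13.47, -23.97, -42.66]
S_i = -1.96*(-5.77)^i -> [-1.96, 11.31, -65.25, 376.52, -2172.5]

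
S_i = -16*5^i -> [-16, -80, -400, -2000, -10000]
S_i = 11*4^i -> [11, 44, 176, 704, 2816]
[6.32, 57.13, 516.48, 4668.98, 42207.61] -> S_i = 6.32*9.04^i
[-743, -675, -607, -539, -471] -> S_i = -743 + 68*i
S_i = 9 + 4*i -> [9, 13, 17, 21, 25]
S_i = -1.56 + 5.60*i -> [-1.56, 4.04, 9.64, 15.24, 20.84]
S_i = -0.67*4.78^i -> [-0.67, -3.2, -15.31, -73.17, -349.77]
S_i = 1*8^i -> [1, 8, 64, 512, 4096]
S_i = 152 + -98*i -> [152, 54, -44, -142, -240]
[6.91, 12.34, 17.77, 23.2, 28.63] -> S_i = 6.91 + 5.43*i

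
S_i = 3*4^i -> [3, 12, 48, 192, 768]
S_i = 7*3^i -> [7, 21, 63, 189, 567]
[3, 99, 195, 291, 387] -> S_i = 3 + 96*i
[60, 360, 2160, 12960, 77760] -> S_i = 60*6^i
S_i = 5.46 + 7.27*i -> [5.46, 12.73, 20.0, 27.27, 34.54]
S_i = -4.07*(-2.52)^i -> [-4.07, 10.26, -25.85, 65.13, -164.13]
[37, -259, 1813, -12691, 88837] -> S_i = 37*-7^i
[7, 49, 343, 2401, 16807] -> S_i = 7*7^i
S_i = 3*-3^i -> [3, -9, 27, -81, 243]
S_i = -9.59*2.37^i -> [-9.59, -22.73, -53.87, -127.66, -302.56]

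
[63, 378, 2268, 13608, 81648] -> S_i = 63*6^i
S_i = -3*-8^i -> [-3, 24, -192, 1536, -12288]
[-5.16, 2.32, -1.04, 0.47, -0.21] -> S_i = -5.16*(-0.45)^i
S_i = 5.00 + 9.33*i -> [5.0, 14.33, 23.66, 32.99, 42.32]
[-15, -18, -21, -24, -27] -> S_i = -15 + -3*i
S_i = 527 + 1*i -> [527, 528, 529, 530, 531]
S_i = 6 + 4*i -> [6, 10, 14, 18, 22]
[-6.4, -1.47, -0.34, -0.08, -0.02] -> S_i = -6.40*0.23^i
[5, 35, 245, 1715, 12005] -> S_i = 5*7^i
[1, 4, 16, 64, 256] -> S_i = 1*4^i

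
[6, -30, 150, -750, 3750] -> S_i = 6*-5^i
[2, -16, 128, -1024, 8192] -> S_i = 2*-8^i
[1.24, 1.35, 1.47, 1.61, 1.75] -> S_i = 1.24*1.09^i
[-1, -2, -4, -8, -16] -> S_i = -1*2^i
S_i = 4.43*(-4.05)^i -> [4.43, -17.94, 72.66, -294.29, 1191.86]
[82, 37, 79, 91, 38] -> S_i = Random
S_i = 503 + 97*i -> [503, 600, 697, 794, 891]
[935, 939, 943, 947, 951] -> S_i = 935 + 4*i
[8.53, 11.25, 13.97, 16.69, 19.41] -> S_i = 8.53 + 2.72*i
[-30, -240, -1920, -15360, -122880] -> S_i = -30*8^i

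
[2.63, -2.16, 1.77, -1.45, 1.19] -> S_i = 2.63*(-0.82)^i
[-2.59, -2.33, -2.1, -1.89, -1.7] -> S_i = -2.59*0.90^i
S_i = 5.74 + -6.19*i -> [5.74, -0.45, -6.64, -12.83, -19.02]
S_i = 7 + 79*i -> [7, 86, 165, 244, 323]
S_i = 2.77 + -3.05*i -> [2.77, -0.28, -3.33, -6.38, -9.43]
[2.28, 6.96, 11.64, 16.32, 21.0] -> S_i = 2.28 + 4.68*i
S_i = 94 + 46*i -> [94, 140, 186, 232, 278]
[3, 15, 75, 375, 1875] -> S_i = 3*5^i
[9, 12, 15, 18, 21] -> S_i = 9 + 3*i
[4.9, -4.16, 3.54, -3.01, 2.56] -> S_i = 4.90*(-0.85)^i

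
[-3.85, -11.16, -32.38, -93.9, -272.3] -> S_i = -3.85*2.90^i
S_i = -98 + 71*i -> [-98, -27, 44, 115, 186]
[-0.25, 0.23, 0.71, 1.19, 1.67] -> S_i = -0.25 + 0.48*i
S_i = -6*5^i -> [-6, -30, -150, -750, -3750]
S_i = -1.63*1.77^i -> [-1.63, -2.89, -5.11, -9.04, -16.0]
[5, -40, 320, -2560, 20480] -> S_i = 5*-8^i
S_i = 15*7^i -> [15, 105, 735, 5145, 36015]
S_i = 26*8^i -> [26, 208, 1664, 13312, 106496]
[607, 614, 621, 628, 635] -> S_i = 607 + 7*i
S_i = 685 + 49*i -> [685, 734, 783, 832, 881]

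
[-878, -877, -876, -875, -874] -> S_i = -878 + 1*i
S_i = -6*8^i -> [-6, -48, -384, -3072, -24576]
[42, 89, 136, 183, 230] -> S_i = 42 + 47*i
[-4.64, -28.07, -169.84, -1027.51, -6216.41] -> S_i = -4.64*6.05^i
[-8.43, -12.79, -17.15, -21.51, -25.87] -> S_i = -8.43 + -4.36*i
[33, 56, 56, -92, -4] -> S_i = Random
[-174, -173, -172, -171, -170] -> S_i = -174 + 1*i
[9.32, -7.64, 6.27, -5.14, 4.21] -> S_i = 9.32*(-0.82)^i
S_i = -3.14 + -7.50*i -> [-3.14, -10.64, -18.14, -25.64, -33.14]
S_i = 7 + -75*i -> [7, -68, -143, -218, -293]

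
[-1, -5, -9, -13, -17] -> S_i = -1 + -4*i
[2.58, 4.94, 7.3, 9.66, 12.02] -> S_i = 2.58 + 2.36*i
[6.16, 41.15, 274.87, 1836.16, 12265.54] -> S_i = 6.16*6.68^i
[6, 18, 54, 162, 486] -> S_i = 6*3^i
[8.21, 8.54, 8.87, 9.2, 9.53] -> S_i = 8.21 + 0.33*i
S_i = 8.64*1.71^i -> [8.64, 14.77, 25.26, 43.2, 73.88]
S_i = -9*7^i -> [-9, -63, -441, -3087, -21609]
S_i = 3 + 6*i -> [3, 9, 15, 21, 27]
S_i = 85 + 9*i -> [85, 94, 103, 112, 121]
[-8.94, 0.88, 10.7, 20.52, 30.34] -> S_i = -8.94 + 9.82*i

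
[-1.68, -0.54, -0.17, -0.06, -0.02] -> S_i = -1.68*0.32^i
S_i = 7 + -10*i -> [7, -3, -13, -23, -33]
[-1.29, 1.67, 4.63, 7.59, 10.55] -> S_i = -1.29 + 2.96*i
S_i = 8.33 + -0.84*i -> [8.33, 7.49, 6.65, 5.81, 4.97]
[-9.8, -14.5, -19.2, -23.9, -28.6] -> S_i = -9.80 + -4.70*i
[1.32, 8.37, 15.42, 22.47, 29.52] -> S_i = 1.32 + 7.05*i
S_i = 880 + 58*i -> [880, 938, 996, 1054, 1112]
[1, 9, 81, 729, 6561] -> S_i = 1*9^i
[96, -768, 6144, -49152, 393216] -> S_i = 96*-8^i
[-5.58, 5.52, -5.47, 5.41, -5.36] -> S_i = -5.58*(-0.99)^i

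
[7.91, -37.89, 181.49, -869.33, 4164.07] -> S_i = 7.91*(-4.79)^i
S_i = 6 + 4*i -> [6, 10, 14, 18, 22]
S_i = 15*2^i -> [15, 30, 60, 120, 240]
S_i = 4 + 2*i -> [4, 6, 8, 10, 12]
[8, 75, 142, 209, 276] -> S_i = 8 + 67*i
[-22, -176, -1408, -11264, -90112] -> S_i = -22*8^i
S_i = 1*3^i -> [1, 3, 9, 27, 81]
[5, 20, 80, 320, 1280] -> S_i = 5*4^i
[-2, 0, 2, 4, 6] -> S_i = -2 + 2*i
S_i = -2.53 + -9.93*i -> [-2.53, -12.46, -22.39, -32.32, -42.25]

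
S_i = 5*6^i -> [5, 30, 180, 1080, 6480]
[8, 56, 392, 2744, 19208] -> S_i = 8*7^i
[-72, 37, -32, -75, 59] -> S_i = Random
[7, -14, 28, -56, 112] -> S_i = 7*-2^i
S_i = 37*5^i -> [37, 185, 925, 4625, 23125]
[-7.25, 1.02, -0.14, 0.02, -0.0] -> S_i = -7.25*(-0.14)^i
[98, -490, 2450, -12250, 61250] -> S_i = 98*-5^i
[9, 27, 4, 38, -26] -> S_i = Random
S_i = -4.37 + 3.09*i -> [-4.37, -1.28, 1.81, 4.9, 7.99]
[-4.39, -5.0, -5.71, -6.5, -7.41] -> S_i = -4.39*1.14^i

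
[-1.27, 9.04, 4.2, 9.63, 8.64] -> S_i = Random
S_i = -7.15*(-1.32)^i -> [-7.15, 9.44, -12.46, 16.44, -21.71]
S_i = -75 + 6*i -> [-75, -69, -63, -57, -51]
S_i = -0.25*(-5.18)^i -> [-0.25, 1.3, -6.71, 34.75, -179.99]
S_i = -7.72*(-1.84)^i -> [-7.72, 14.2, -26.14, 48.09, -88.49]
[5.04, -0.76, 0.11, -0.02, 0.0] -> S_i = 5.04*(-0.15)^i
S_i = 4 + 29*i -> [4, 33, 62, 91, 120]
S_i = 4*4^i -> [4, 16, 64, 256, 1024]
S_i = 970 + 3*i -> [970, 973, 976, 979, 982]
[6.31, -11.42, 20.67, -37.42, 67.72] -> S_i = 6.31*(-1.81)^i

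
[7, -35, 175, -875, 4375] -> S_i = 7*-5^i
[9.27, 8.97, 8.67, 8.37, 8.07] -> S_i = 9.27 + -0.30*i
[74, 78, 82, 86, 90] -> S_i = 74 + 4*i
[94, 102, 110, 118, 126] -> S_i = 94 + 8*i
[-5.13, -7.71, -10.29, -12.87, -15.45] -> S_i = -5.13 + -2.58*i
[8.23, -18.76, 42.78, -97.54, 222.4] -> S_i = 8.23*(-2.28)^i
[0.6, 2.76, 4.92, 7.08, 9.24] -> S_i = 0.60 + 2.16*i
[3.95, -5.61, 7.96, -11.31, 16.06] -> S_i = 3.95*(-1.42)^i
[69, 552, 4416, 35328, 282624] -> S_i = 69*8^i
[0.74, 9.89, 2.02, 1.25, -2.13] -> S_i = Random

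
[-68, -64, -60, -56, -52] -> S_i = -68 + 4*i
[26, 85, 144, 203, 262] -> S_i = 26 + 59*i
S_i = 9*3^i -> [9, 27, 81, 243, 729]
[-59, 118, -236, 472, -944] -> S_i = -59*-2^i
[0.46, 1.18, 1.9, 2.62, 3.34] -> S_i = 0.46 + 0.72*i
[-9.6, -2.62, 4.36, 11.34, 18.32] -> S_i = -9.60 + 6.98*i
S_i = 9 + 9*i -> [9, 18, 27, 36, 45]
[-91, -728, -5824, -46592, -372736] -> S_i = -91*8^i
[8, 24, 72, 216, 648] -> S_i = 8*3^i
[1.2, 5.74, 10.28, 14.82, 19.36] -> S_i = 1.20 + 4.54*i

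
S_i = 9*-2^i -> [9, -18, 36, -72, 144]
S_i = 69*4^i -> [69, 276, 1104, 4416, 17664]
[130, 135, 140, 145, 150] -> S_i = 130 + 5*i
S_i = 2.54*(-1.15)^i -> [2.54, -2.92, 3.36, -3.86, 4.44]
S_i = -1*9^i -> [-1, -9, -81, -729, -6561]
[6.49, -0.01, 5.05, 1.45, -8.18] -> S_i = Random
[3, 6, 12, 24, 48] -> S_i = 3*2^i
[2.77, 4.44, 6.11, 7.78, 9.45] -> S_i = 2.77 + 1.67*i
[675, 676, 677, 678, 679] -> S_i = 675 + 1*i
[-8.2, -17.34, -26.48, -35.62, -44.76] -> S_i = -8.20 + -9.14*i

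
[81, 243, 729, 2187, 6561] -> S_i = 81*3^i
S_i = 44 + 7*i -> [44, 51, 58, 65, 72]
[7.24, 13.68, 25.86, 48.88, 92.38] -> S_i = 7.24*1.89^i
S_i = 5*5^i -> [5, 25, 125, 625, 3125]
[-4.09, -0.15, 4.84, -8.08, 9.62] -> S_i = Random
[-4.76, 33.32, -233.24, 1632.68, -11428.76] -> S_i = -4.76*(-7.00)^i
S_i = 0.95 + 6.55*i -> [0.95, 7.5, 14.05, 20.6, 27.15]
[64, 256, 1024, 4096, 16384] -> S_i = 64*4^i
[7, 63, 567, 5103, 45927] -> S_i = 7*9^i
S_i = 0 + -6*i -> [0, -6, -12, -18, -24]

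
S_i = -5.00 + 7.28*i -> [-5.0, 2.28, 9.56, 16.84, 24.12]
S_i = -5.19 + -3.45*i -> [-5.19, -8.64, -12.09, -15.54, -18.99]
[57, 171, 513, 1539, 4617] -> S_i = 57*3^i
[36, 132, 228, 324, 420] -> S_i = 36 + 96*i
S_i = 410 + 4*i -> [410, 414, 418, 422, 426]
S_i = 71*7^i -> [71, 497, 3479, 24353, 170471]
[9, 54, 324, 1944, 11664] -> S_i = 9*6^i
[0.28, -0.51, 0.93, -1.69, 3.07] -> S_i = 0.28*(-1.82)^i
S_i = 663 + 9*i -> [663, 672, 681, 690, 699]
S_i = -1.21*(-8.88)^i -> [-1.21, 10.74, -95.41, 847.27, -7523.8]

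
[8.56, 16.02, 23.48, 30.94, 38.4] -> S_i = 8.56 + 7.46*i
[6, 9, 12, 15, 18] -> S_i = 6 + 3*i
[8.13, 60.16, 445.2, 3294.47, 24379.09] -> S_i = 8.13*7.40^i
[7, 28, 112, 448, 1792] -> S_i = 7*4^i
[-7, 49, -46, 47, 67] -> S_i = Random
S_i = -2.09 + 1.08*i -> [-2.09, -1.01, 0.07, 1.15, 2.23]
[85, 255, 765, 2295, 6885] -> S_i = 85*3^i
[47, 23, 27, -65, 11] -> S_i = Random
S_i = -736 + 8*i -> [-736, -728, -720, -712, -704]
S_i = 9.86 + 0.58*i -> [9.86, 10.44, 11.02, 11.6, 12.18]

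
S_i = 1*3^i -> [1, 3, 9, 27, 81]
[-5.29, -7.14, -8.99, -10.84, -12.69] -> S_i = -5.29 + -1.85*i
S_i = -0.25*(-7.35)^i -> [-0.25, 1.84, -13.51, 99.27, -729.61]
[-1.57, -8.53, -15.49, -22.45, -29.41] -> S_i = -1.57 + -6.96*i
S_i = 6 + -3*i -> [6, 3, 0, -3, -6]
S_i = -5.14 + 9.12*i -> [-5.14, 3.98, 13.1, 22.22, 31.34]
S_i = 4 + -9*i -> [4, -5, -14, -23, -32]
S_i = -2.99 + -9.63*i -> [-2.99, -12.62, -22.25, -31.88, -41.51]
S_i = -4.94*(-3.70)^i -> [-4.94, 18.28, -67.63, 250.23, -925.84]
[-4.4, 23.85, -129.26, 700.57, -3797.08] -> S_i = -4.40*(-5.42)^i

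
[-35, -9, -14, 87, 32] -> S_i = Random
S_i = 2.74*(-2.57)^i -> [2.74, -7.04, 18.1, -46.51, 119.53]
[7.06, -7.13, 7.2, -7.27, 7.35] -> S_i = 7.06*(-1.01)^i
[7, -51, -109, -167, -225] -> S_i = 7 + -58*i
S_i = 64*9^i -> [64, 576, 5184, 46656, 419904]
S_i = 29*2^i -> [29, 58, 116, 232, 464]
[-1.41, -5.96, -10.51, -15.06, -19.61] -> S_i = -1.41 + -4.55*i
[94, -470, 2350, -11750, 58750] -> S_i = 94*-5^i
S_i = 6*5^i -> [6, 30, 150, 750, 3750]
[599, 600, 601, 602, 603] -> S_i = 599 + 1*i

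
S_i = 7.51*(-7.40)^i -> [7.51, -55.57, 411.25, -3043.23, 22519.92]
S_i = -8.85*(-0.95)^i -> [-8.85, 8.41, -7.99, 7.59, -7.21]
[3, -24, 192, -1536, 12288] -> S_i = 3*-8^i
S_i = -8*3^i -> [-8, -24, -72, -216, -648]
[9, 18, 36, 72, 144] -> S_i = 9*2^i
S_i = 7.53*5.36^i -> [7.53, 40.36, 216.33, 1159.55, 6215.19]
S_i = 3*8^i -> [3, 24, 192, 1536, 12288]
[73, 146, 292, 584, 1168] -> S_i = 73*2^i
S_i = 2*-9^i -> [2, -18, 162, -1458, 13122]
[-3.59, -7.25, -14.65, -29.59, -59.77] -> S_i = -3.59*2.02^i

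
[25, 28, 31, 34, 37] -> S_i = 25 + 3*i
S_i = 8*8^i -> [8, 64, 512, 4096, 32768]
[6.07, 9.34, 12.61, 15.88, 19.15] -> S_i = 6.07 + 3.27*i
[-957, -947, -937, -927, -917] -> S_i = -957 + 10*i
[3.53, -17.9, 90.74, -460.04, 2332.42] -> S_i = 3.53*(-5.07)^i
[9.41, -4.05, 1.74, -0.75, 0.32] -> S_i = 9.41*(-0.43)^i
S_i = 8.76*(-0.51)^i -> [8.76, -4.47, 2.28, -1.16, 0.59]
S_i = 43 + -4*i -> [43, 39, 35, 31, 27]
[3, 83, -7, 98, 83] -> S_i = Random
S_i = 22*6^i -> [22, 132, 792, 4752, 28512]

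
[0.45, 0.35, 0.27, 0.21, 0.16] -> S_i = 0.45*0.77^i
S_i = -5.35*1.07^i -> [-5.35, -5.72, -6.13, -6.55, -7.01]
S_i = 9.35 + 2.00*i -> [9.35, 11.35, 13.35, 15.35, 17.35]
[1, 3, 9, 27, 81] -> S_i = 1*3^i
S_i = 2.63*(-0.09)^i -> [2.63, -0.24, 0.02, -0.0, 0.0]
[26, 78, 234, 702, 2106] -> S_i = 26*3^i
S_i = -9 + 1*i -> [-9, -8, -7, -6, -5]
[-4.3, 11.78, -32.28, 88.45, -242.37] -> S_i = -4.30*(-2.74)^i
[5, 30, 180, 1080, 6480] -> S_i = 5*6^i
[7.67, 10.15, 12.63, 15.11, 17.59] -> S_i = 7.67 + 2.48*i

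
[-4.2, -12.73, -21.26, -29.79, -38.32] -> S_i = -4.20 + -8.53*i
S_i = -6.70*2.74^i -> [-6.7, -18.36, -50.3, -137.82, -377.64]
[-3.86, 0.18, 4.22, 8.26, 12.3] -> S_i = -3.86 + 4.04*i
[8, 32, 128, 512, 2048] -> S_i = 8*4^i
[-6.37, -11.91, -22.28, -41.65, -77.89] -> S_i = -6.37*1.87^i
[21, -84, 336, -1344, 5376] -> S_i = 21*-4^i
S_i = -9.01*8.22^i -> [-9.01, -74.06, -608.79, -5004.26, -41135.05]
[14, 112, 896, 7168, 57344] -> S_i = 14*8^i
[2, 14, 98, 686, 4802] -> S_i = 2*7^i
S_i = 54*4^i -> [54, 216, 864, 3456, 13824]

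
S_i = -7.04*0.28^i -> [-7.04, -1.97, -0.55, -0.15, -0.04]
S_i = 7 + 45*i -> [7, 52, 97, 142, 187]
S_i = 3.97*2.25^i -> [3.97, 8.93, 20.1, 45.22, 101.75]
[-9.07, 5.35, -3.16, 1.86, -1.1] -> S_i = -9.07*(-0.59)^i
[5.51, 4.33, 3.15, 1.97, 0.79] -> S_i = 5.51 + -1.18*i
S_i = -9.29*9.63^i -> [-9.29, -89.46, -861.53, -8296.49, -79895.23]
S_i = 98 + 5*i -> [98, 103, 108, 113, 118]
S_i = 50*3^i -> [50, 150, 450, 1350, 4050]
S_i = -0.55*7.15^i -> [-0.55, -3.93, -28.12, -201.04, -1437.43]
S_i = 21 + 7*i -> [21, 28, 35, 42, 49]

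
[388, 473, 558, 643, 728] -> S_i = 388 + 85*i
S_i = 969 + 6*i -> [969, 975, 981, 987, 993]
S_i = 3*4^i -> [3, 12, 48, 192, 768]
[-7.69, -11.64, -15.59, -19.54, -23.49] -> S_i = -7.69 + -3.95*i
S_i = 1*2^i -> [1, 2, 4, 8, 16]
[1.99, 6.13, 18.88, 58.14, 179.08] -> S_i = 1.99*3.08^i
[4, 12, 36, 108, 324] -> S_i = 4*3^i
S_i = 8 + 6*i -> [8, 14, 20, 26, 32]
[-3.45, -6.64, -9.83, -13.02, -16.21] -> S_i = -3.45 + -3.19*i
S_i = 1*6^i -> [1, 6, 36, 216, 1296]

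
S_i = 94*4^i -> [94, 376, 1504, 6016, 24064]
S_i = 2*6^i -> [2, 12, 72, 432, 2592]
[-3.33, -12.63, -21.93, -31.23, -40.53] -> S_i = -3.33 + -9.30*i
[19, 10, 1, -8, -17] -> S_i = 19 + -9*i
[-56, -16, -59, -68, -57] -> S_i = Random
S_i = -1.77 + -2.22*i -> [-1.77, -3.99, -6.21, -8.43, -10.65]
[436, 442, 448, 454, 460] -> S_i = 436 + 6*i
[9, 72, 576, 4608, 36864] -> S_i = 9*8^i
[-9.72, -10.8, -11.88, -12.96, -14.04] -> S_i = -9.72 + -1.08*i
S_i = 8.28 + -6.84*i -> [8.28, 1.44, -5.4, -12.24, -19.08]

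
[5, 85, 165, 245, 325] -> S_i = 5 + 80*i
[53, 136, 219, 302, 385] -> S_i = 53 + 83*i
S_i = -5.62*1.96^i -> [-5.62, -11.02, -21.59, -42.32, -82.94]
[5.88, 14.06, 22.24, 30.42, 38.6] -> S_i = 5.88 + 8.18*i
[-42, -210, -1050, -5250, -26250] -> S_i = -42*5^i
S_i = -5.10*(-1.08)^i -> [-5.1, 5.51, -5.95, 6.42, -6.94]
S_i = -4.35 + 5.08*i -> [-4.35, 0.73, 5.81, 10.89, 15.97]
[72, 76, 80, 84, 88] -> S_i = 72 + 4*i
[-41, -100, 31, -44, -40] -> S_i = Random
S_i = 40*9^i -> [40, 360, 3240, 29160, 262440]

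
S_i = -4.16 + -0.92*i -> [-4.16, -5.08, -6.0, -6.92, -7.84]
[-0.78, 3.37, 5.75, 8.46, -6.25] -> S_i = Random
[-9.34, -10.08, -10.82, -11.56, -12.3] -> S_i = -9.34 + -0.74*i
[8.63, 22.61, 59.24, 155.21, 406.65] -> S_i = 8.63*2.62^i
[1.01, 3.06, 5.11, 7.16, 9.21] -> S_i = 1.01 + 2.05*i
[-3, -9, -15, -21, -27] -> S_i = -3 + -6*i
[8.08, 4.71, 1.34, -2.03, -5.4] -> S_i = 8.08 + -3.37*i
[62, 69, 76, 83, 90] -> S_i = 62 + 7*i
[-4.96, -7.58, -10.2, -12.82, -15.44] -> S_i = -4.96 + -2.62*i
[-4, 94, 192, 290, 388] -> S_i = -4 + 98*i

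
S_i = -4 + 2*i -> [-4, -2, 0, 2, 4]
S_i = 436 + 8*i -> [436, 444, 452, 460, 468]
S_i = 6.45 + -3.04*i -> [6.45, 3.41, 0.37, -2.67, -5.71]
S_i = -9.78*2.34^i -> [-9.78, -22.89, -53.55, -125.31, -293.23]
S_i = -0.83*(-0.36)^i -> [-0.83, 0.3, -0.11, 0.04, -0.01]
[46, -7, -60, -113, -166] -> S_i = 46 + -53*i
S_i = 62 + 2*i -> [62, 64, 66, 68, 70]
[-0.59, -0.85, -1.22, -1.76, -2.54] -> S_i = -0.59*1.44^i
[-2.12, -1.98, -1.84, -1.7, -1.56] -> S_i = -2.12 + 0.14*i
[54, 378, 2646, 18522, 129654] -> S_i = 54*7^i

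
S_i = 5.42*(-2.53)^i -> [5.42, -13.71, 34.69, -87.77, 222.07]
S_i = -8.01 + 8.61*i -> [-8.01, 0.6, 9.21, 17.82, 26.43]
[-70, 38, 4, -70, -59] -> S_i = Random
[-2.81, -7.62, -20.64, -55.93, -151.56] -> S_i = -2.81*2.71^i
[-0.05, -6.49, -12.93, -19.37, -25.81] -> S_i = -0.05 + -6.44*i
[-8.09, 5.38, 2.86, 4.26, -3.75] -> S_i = Random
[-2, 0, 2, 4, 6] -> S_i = -2 + 2*i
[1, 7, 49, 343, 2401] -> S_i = 1*7^i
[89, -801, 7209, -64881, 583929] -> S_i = 89*-9^i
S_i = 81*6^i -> [81, 486, 2916, 17496, 104976]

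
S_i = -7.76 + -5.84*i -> [-7.76, -13.6, -19.44, -25.28, -31.12]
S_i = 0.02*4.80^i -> [0.02, 0.1, 0.46, 2.21, 10.62]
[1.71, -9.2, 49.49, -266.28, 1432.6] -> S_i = 1.71*(-5.38)^i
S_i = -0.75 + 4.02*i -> [-0.75, 3.27, 7.29, 11.31, 15.33]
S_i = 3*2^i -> [3, 6, 12, 24, 48]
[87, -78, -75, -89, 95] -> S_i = Random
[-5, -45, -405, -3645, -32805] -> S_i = -5*9^i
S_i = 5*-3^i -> [5, -15, 45, -135, 405]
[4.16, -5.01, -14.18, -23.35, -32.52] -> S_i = 4.16 + -9.17*i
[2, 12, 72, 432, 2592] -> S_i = 2*6^i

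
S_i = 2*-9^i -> [2, -18, 162, -1458, 13122]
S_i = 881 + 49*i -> [881, 930, 979, 1028, 1077]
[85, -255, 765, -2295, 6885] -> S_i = 85*-3^i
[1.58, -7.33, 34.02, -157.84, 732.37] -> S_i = 1.58*(-4.64)^i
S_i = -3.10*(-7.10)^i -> [-3.1, 22.01, -156.27, 1109.52, -7877.62]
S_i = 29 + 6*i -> [29, 35, 41, 47, 53]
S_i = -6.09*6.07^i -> [-6.09, -36.97, -224.39, -1362.02, -8267.46]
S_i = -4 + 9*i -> [-4, 5, 14, 23, 32]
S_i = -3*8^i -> [-3, -24, -192, -1536, -12288]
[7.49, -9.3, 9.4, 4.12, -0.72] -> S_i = Random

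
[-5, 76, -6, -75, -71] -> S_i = Random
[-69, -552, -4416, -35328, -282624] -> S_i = -69*8^i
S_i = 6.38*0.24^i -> [6.38, 1.53, 0.37, 0.09, 0.02]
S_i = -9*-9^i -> [-9, 81, -729, 6561, -59049]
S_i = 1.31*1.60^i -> [1.31, 2.1, 3.35, 5.37, 8.59]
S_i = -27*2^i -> [-27, -54, -108, -216, -432]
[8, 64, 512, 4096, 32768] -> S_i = 8*8^i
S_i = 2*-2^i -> [2, -4, 8, -16, 32]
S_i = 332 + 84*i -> [332, 416, 500, 584, 668]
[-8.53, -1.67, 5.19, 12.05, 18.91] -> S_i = -8.53 + 6.86*i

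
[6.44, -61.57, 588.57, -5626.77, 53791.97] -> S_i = 6.44*(-9.56)^i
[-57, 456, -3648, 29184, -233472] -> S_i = -57*-8^i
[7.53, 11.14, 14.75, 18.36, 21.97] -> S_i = 7.53 + 3.61*i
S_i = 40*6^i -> [40, 240, 1440, 8640, 51840]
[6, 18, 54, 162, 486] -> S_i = 6*3^i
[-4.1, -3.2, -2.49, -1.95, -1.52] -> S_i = -4.10*0.78^i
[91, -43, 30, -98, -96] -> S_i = Random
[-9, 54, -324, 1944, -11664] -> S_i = -9*-6^i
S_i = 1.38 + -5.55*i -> [1.38, -4.17, -9.72, -15.27, -20.82]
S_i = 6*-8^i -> [6, -48, 384, -3072, 24576]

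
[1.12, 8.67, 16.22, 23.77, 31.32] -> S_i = 1.12 + 7.55*i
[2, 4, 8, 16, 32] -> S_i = 2*2^i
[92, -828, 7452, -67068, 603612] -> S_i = 92*-9^i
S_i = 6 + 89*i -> [6, 95, 184, 273, 362]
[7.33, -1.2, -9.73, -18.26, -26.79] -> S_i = 7.33 + -8.53*i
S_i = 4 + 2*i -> [4, 6, 8, 10, 12]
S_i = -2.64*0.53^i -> [-2.64, -1.4, -0.74, -0.39, -0.21]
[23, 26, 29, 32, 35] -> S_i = 23 + 3*i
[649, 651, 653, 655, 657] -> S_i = 649 + 2*i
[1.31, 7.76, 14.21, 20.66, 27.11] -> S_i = 1.31 + 6.45*i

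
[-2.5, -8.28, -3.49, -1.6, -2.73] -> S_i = Random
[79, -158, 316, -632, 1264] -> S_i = 79*-2^i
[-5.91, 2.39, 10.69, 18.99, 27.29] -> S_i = -5.91 + 8.30*i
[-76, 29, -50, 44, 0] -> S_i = Random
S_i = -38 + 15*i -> [-38, -23, -8, 7, 22]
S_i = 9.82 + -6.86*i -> [9.82, 2.96, -3.9, -10.76, -17.62]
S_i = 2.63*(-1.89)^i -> [2.63, -4.97, 9.39, -17.76, 33.56]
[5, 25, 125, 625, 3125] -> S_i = 5*5^i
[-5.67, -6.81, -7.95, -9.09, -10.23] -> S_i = -5.67 + -1.14*i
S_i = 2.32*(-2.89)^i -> [2.32, -6.7, 19.38, -56.0, 161.84]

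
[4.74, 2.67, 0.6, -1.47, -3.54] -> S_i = 4.74 + -2.07*i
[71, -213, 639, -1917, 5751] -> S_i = 71*-3^i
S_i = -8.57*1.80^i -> [-8.57, -15.43, -27.77, -49.98, -89.96]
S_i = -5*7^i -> [-5, -35, -245, -1715, -12005]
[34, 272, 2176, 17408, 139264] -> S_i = 34*8^i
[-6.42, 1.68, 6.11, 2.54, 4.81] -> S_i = Random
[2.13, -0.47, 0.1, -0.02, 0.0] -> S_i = 2.13*(-0.22)^i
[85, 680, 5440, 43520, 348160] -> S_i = 85*8^i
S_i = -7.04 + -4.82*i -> [-7.04, -11.86, -16.68, -21.5, -26.32]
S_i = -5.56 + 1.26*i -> [-5.56, -4.3, -3.04, -1.78, -0.52]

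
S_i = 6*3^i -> [6, 18, 54, 162, 486]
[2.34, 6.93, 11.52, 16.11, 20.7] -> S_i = 2.34 + 4.59*i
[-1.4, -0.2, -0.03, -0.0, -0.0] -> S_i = -1.40*0.14^i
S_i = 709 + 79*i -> [709, 788, 867, 946, 1025]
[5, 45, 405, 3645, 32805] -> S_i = 5*9^i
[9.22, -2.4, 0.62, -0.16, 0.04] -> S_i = 9.22*(-0.26)^i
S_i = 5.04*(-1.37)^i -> [5.04, -6.9, 9.46, -12.96, 17.75]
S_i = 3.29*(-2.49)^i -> [3.29, -8.19, 20.4, -50.79, 126.47]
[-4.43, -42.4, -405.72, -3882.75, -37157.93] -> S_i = -4.43*9.57^i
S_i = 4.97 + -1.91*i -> [4.97, 3.06, 1.15, -0.76, -2.67]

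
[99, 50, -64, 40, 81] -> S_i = Random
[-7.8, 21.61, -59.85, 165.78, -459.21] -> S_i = -7.80*(-2.77)^i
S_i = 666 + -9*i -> [666, 657, 648, 639, 630]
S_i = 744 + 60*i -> [744, 804, 864, 924, 984]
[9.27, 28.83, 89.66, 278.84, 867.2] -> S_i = 9.27*3.11^i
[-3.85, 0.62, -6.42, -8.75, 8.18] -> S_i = Random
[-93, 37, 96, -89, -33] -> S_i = Random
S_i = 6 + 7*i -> [6, 13, 20, 27, 34]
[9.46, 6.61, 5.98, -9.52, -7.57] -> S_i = Random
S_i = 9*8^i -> [9, 72, 576, 4608, 36864]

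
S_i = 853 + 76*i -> [853, 929, 1005, 1081, 1157]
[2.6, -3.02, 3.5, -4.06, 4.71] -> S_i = 2.60*(-1.16)^i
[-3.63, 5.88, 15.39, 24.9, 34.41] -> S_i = -3.63 + 9.51*i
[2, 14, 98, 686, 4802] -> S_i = 2*7^i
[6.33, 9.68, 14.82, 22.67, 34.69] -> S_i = 6.33*1.53^i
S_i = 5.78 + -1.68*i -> [5.78, 4.1, 2.42, 0.74, -0.94]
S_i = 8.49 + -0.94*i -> [8.49, 7.55, 6.61, 5.67, 4.73]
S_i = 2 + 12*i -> [2, 14, 26, 38, 50]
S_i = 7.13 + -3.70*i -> [7.13, 3.43, -0.27, -3.97, -7.67]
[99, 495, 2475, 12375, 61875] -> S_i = 99*5^i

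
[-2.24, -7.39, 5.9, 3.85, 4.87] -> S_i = Random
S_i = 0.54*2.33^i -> [0.54, 1.26, 2.93, 6.83, 15.92]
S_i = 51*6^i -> [51, 306, 1836, 11016, 66096]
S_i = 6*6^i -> [6, 36, 216, 1296, 7776]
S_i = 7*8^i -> [7, 56, 448, 3584, 28672]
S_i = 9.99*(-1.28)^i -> [9.99, -12.79, 16.37, -20.95, 26.82]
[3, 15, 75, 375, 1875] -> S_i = 3*5^i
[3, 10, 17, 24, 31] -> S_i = 3 + 7*i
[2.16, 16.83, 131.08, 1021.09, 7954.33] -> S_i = 2.16*7.79^i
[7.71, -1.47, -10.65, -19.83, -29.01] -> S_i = 7.71 + -9.18*i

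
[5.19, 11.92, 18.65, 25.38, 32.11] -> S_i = 5.19 + 6.73*i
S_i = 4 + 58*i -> [4, 62, 120, 178, 236]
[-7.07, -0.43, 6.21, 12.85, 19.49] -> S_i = -7.07 + 6.64*i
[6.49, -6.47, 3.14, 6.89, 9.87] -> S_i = Random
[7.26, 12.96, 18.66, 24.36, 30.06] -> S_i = 7.26 + 5.70*i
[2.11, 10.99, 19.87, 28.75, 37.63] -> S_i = 2.11 + 8.88*i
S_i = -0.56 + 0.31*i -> [-0.56, -0.25, 0.06, 0.37, 0.68]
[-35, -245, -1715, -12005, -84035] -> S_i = -35*7^i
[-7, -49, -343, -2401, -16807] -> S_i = -7*7^i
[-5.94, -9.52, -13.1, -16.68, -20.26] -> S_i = -5.94 + -3.58*i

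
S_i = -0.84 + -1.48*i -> [-0.84, -2.32, -3.8, -5.28, -6.76]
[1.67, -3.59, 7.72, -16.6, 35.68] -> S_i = 1.67*(-2.15)^i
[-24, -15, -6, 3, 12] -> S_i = -24 + 9*i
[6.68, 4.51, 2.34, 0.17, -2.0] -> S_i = 6.68 + -2.17*i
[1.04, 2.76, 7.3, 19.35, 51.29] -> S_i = 1.04*2.65^i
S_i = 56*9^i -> [56, 504, 4536, 40824, 367416]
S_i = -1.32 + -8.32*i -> [-1.32, -9.64, -17.96, -26.28, -34.6]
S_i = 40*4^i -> [40, 160, 640, 2560, 10240]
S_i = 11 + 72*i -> [11, 83, 155, 227, 299]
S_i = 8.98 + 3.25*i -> [8.98, 12.23, 15.48, 18.73, 21.98]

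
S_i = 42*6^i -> [42, 252, 1512, 9072, 54432]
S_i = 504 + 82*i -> [504, 586, 668, 750, 832]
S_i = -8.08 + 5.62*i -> [-8.08, -2.46, 3.16, 8.78, 14.4]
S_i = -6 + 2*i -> [-6, -4, -2, 0, 2]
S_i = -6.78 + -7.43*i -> [-6.78, -14.21, -21.64, -29.07, -36.5]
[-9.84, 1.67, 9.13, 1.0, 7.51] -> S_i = Random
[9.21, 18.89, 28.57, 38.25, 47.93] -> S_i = 9.21 + 9.68*i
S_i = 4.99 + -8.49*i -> [4.99, -3.5, -11.99, -20.48, -28.97]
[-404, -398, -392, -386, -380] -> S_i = -404 + 6*i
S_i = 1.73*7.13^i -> [1.73, 12.33, 87.95, 627.07, 4471.0]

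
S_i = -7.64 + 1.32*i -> [-7.64, -6.32, -5.0, -3.68, -2.36]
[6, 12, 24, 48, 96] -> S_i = 6*2^i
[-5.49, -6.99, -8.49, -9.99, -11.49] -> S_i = -5.49 + -1.50*i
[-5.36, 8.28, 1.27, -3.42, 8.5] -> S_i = Random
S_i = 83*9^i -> [83, 747, 6723, 60507, 544563]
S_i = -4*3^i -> [-4, -12, -36, -108, -324]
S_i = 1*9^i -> [1, 9, 81, 729, 6561]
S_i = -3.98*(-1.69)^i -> [-3.98, 6.73, -11.37, 19.21, -32.47]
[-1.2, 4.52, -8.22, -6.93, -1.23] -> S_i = Random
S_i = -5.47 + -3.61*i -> [-5.47, -9.08, -12.69, -16.3, -19.91]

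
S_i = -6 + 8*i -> [-6, 2, 10, 18, 26]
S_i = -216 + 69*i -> [-216, -147, -78, -9, 60]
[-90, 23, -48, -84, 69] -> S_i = Random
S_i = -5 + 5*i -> [-5, 0, 5, 10, 15]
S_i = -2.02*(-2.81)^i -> [-2.02, 5.68, -15.95, 44.82, -125.94]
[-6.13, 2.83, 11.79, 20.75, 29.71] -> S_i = -6.13 + 8.96*i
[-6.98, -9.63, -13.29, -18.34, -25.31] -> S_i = -6.98*1.38^i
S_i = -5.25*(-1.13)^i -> [-5.25, 5.93, -6.7, 7.58, -8.56]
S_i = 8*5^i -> [8, 40, 200, 1000, 5000]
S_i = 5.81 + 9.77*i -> [5.81, 15.58, 25.35, 35.12, 44.89]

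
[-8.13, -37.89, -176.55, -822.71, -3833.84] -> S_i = -8.13*4.66^i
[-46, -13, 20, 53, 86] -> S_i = -46 + 33*i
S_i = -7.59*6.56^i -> [-7.59, -49.79, -326.63, -2142.66, -14055.85]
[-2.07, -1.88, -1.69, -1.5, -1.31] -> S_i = -2.07 + 0.19*i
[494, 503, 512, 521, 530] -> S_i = 494 + 9*i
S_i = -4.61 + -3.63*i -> [-4.61, -8.24, -11.87, -15.5, -19.13]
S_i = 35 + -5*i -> [35, 30, 25, 20, 15]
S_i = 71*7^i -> [71, 497, 3479, 24353, 170471]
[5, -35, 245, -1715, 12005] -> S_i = 5*-7^i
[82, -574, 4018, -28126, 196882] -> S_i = 82*-7^i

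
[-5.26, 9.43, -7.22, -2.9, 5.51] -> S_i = Random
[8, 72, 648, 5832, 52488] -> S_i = 8*9^i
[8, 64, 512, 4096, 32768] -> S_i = 8*8^i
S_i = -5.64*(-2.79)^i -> [-5.64, 15.74, -43.9, 122.49, -341.74]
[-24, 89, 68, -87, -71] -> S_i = Random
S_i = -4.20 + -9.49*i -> [-4.2, -13.69, -23.18, -32.67, -42.16]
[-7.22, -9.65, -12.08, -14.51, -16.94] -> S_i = -7.22 + -2.43*i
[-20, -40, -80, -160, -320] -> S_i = -20*2^i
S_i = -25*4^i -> [-25, -100, -400, -1600, -6400]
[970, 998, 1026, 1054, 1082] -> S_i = 970 + 28*i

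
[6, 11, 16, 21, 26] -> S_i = 6 + 5*i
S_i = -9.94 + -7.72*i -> [-9.94, -17.66, -25.38, -33.1, -40.82]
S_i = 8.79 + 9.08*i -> [8.79, 17.87, 26.95, 36.03, 45.11]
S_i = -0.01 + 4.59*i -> [-0.01, 4.58, 9.17, 13.76, 18.35]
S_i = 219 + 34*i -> [219, 253, 287, 321, 355]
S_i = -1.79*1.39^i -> [-1.79, -2.49, -3.46, -4.81, -6.68]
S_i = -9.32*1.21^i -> [-9.32, -11.28, -13.65, -16.51, -19.98]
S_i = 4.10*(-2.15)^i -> [4.1, -8.82, 18.95, -40.75, 87.61]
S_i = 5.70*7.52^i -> [5.7, 42.86, 322.34, 2423.98, 18228.3]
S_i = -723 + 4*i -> [-723, -719, -715, -711, -707]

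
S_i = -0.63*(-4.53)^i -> [-0.63, 2.85, -12.93, 58.56, -265.3]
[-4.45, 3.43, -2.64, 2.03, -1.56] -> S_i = -4.45*(-0.77)^i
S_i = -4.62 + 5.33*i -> [-4.62, 0.71, 6.04, 11.37, 16.7]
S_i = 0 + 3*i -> [0, 3, 6, 9, 12]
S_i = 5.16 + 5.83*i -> [5.16, 10.99, 16.82, 22.65, 28.48]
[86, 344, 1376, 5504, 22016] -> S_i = 86*4^i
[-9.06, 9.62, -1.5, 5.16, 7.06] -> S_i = Random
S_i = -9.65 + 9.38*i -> [-9.65, -0.27, 9.11, 18.49, 27.87]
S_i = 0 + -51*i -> [0, -51, -102, -153, -204]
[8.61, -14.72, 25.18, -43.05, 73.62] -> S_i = 8.61*(-1.71)^i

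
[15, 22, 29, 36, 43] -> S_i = 15 + 7*i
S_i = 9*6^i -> [9, 54, 324, 1944, 11664]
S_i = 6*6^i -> [6, 36, 216, 1296, 7776]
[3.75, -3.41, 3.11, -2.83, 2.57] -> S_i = 3.75*(-0.91)^i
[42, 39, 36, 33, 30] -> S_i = 42 + -3*i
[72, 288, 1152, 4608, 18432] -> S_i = 72*4^i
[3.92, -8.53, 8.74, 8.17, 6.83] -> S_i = Random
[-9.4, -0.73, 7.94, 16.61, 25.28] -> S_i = -9.40 + 8.67*i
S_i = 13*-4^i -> [13, -52, 208, -832, 3328]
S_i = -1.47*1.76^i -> [-1.47, -2.59, -4.55, -8.01, -14.1]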